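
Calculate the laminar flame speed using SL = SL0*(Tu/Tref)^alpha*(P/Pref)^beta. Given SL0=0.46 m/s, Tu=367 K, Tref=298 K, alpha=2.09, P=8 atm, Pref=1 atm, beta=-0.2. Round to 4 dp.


SL = SL0 * (Tu/Tref)^alpha * (P/Pref)^beta
T ratio = 367/298 = 1.23154362
(T ratio)^alpha = 1.23154362^2.09 = 1.545397
(P/Pref)^beta = 8^(-0.2) = 0.659754
SL = 0.46 * 1.545397 * 0.659754 = 0.4690 m/s


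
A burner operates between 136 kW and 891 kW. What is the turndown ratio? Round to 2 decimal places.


TDR = Q_max / Q_min
TDR = 891 / 136 = 6.55


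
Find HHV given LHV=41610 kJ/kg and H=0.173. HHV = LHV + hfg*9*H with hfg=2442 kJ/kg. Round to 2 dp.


HHV = LHV + hfg * 9 * H
Water addition = 2442 * 9 * 0.173 = 3802.194 kJ/kg
HHV = 41610 + 3802.194 = 45412.19 kJ/kg


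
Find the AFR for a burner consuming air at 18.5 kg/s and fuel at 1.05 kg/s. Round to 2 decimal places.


AFR = m_air / m_fuel
AFR = 18.5 / 1.05 = 17.62


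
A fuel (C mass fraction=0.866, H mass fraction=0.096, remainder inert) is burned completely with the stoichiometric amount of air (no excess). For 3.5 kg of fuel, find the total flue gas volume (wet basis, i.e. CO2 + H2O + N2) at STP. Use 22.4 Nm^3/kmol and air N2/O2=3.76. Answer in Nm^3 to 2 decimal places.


Per kg fuel: CO2 = (C/12 kmol)*22.4 = (0.866/12)*22.4 = 1.61653 Nm^3
Per kg fuel: H2O = (H/2 kmol)*22.4 = (0.096/2)*22.4 = 1.07520 Nm^3
O2 needed per kg fuel = C/12 + H/4 = 0.866/12 + 0.096/4 = 0.09616667 kmol
Per kg fuel: N2 = O2*3.76*22.4 = 0.09616667*3.76*22.4 = 8.09954 Nm^3
Total per kg = 1.61653 + 1.07520 + 8.09954 = 10.79127 Nm^3
Total = 10.79127 * 3.5 = 37.77 Nm^3


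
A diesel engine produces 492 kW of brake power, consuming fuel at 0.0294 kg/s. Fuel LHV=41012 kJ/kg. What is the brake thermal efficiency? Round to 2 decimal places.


eta_BTE = (BP / (mf * LHV)) * 100
Denominator = 0.0294 * 41012 = 1205.7528 kW
eta_BTE = (492 / 1205.7528) * 100 = 40.80%


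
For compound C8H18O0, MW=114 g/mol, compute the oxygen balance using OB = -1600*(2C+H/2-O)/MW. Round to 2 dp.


OB = -1600 * (2C + H/2 - O) / MW
Inner = 2*8 + 18/2 - 0 = 25.00
OB = -1600 * 25.00 / 114 = -350.88%


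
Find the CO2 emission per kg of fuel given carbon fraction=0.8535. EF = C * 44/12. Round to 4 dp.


EF = C_frac * (M_CO2 / M_C)
EF = 0.8535 * (44/12)
EF = 0.8535 * 3.666667 = 3.1295 kg_CO2/kg_fuel


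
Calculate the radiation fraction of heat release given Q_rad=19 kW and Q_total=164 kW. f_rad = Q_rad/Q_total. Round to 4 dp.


f_rad = Q_rad / Q_total
f_rad = 19 / 164 = 0.1159


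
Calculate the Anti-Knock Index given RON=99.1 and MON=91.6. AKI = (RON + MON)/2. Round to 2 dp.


AKI = (RON + MON) / 2
AKI = (99.1 + 91.6) / 2
AKI = 190.7 / 2 = 95.35


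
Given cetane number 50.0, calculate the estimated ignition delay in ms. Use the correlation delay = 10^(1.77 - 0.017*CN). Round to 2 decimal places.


delay = 10^(1.77 - 0.017*CN)
Exponent = 1.77 - 0.017*50.0 = 0.9200
delay = 10^0.9200 = 8.32 ms


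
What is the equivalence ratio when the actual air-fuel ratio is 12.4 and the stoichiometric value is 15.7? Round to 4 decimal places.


phi = AFR_stoich / AFR_actual
phi = 15.7 / 12.4 = 1.2661


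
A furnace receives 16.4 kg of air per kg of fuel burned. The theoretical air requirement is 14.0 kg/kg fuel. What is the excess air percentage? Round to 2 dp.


Excess air = actual - stoichiometric = 16.4 - 14.0 = 2.40 kg/kg fuel
Excess air % = (excess / stoich) * 100 = (2.40 / 14.0) * 100 = 17.14%


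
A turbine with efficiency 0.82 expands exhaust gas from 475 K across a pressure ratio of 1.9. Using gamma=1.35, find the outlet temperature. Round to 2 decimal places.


T_out = T_in * (1 - eta * (1 - PR^(-(gamma-1)/gamma)))
Exponent = -(1.35-1)/1.35 = -0.25925926
PR^exp = 1.9^(-0.25925926) = 0.84670193
Factor = 1 - 0.82*(1 - 0.84670193) = 0.87429558
T_out = 475 * 0.87429558 = 415.29 K


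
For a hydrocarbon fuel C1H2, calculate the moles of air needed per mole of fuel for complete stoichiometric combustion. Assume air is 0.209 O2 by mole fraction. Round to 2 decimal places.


Balanced combustion: C1H2 + 1.5 O2 -> 1 CO2 + 1 H2O
O2 needed = C + H/4 = 1 + 2/4 = 1.50 moles
Air moles = O2 / 0.209 = 1.50 / 0.209 = 7.18 moles air


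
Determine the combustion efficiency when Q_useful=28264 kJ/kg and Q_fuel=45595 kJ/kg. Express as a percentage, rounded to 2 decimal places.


Efficiency = (Q_useful / Q_fuel) * 100
Efficiency = (28264 / 45595) * 100
Efficiency = 0.6199 * 100 = 61.99%


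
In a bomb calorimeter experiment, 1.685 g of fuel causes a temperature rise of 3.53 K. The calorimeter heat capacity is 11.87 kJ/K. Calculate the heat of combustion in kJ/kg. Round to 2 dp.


Hc = C_cal * delta_T / m_fuel
Q_released = 11.87 * 3.53 = 41.9011 kJ
m_fuel = 1.685 g = 1.685/1000 kg = 0.001685 kg
Hc = 41.9011 / 0.001685 = 24867.12 kJ/kg


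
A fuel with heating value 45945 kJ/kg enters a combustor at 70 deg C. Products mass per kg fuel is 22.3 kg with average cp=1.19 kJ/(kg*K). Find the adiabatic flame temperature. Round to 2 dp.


T_ad = T_in + Hc / (m_p * cp)
Denominator = 22.3 * 1.19 = 26.5370
Temperature rise = 45945 / 26.5370 = 1731.36 K
T_ad = 70 + 1731.36 = 1801.36 deg C


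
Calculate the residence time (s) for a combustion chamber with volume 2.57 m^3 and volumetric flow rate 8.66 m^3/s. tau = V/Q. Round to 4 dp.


tau = V / Q_flow
tau = 2.57 / 8.66 = 0.2968 s


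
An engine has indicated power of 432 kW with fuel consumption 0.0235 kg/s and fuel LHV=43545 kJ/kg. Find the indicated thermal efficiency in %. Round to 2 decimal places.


eta_ith = (IP / (mf * LHV)) * 100
Denominator = 0.0235 * 43545 = 1023.3075 kW
eta_ith = (432 / 1023.3075) * 100 = 42.22%


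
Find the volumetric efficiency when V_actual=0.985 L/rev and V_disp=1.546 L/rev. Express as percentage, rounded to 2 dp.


eta_v = (V_actual / V_disp) * 100
Ratio = 0.985 / 1.546 = 0.6371
eta_v = 0.6371 * 100 = 63.71%


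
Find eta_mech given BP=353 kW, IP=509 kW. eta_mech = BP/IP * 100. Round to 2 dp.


eta_mech = (BP / IP) * 100
Ratio = 353 / 509 = 0.6935
eta_mech = 0.6935 * 100 = 69.35%


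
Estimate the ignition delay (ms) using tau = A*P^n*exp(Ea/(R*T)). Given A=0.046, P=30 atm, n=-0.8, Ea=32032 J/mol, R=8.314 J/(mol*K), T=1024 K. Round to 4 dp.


tau = A * P^n * exp(Ea/(R*T))
P^n = 30^(-0.8) = 0.06581168
Ea/(R*T) = 32032/(8.314*1024) = 3.762479
exp(Ea/(R*T)) = 43.055025
tau = 0.046 * 0.06581168 * 43.055025 = 0.1303 ms


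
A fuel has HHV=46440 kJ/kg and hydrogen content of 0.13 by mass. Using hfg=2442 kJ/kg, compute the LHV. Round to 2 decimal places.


LHV = HHV - hfg * 9 * H
Water correction = 2442 * 9 * 0.13 = 2857.140 kJ/kg
LHV = 46440 - 2857.140 = 43582.86 kJ/kg


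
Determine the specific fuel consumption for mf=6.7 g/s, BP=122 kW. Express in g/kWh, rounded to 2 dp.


SFC = (mf / BP) * 3600
Rate = 6.7 / 122 = 0.054918 g/(s*kW)
SFC = 0.054918 * 3600 = 197.70 g/kWh


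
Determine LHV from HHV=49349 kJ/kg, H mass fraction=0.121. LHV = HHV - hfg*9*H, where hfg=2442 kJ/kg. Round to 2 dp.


LHV = HHV - hfg * 9 * H
Water correction = 2442 * 9 * 0.121 = 2659.338 kJ/kg
LHV = 49349 - 2659.338 = 46689.66 kJ/kg


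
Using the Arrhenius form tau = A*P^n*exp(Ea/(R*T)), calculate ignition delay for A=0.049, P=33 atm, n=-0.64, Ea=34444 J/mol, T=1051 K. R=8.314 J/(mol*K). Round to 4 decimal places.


tau = A * P^n * exp(Ea/(R*T))
P^n = 33^(-0.64) = 0.10669672
Ea/(R*T) = 34444/(8.314*1051) = 3.941857
exp(Ea/(R*T)) = 51.514165
tau = 0.049 * 0.10669672 * 51.514165 = 0.2693 ms


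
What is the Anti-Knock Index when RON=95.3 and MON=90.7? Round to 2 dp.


AKI = (RON + MON) / 2
AKI = (95.3 + 90.7) / 2
AKI = 186.0 / 2 = 93.00


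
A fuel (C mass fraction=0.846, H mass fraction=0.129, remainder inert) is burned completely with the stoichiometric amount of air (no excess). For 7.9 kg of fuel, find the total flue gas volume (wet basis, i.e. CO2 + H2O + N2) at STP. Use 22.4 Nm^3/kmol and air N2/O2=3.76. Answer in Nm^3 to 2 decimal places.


Per kg fuel: CO2 = (C/12 kmol)*22.4 = (0.846/12)*22.4 = 1.57920 Nm^3
Per kg fuel: H2O = (H/2 kmol)*22.4 = (0.129/2)*22.4 = 1.44480 Nm^3
O2 needed per kg fuel = C/12 + H/4 = 0.846/12 + 0.129/4 = 0.10275000 kmol
Per kg fuel: N2 = O2*3.76*22.4 = 0.10275000*3.76*22.4 = 8.65402 Nm^3
Total per kg = 1.57920 + 1.44480 + 8.65402 = 11.67802 Nm^3
Total = 11.67802 * 7.9 = 92.26 Nm^3


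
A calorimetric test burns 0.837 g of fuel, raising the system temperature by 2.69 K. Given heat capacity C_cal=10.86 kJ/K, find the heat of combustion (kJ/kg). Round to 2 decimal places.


Hc = C_cal * delta_T / m_fuel
Q_released = 10.86 * 2.69 = 29.2134 kJ
m_fuel = 0.837 g = 0.837/1000 kg = 0.000837 kg
Hc = 29.2134 / 0.000837 = 34902.51 kJ/kg


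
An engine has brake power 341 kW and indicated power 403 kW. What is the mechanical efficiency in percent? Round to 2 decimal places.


eta_mech = (BP / IP) * 100
Ratio = 341 / 403 = 0.8462
eta_mech = 0.8462 * 100 = 84.62%


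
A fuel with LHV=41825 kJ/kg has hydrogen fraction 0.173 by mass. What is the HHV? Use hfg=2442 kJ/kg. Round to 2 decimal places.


HHV = LHV + hfg * 9 * H
Water addition = 2442 * 9 * 0.173 = 3802.194 kJ/kg
HHV = 41825 + 3802.194 = 45627.19 kJ/kg


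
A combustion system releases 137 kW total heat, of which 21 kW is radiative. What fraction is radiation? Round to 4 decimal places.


f_rad = Q_rad / Q_total
f_rad = 21 / 137 = 0.1533


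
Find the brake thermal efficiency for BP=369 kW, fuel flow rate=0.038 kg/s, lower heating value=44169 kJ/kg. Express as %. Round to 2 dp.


eta_BTE = (BP / (mf * LHV)) * 100
Denominator = 0.038 * 44169 = 1678.4220 kW
eta_BTE = (369 / 1678.4220) * 100 = 21.98%


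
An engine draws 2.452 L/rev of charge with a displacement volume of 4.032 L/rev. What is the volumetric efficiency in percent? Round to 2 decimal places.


eta_v = (V_actual / V_disp) * 100
Ratio = 2.452 / 4.032 = 0.6081
eta_v = 0.6081 * 100 = 60.81%


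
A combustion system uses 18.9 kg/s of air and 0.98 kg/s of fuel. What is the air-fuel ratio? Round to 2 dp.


AFR = m_air / m_fuel
AFR = 18.9 / 0.98 = 19.29


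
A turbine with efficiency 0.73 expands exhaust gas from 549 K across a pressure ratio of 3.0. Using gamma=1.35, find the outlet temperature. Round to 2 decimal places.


T_out = T_in * (1 - eta * (1 - PR^(-(gamma-1)/gamma)))
Exponent = -(1.35-1)/1.35 = -0.25925926
PR^exp = 3.0^(-0.25925926) = 0.75214556
Factor = 1 - 0.73*(1 - 0.75214556) = 0.81906626
T_out = 549 * 0.81906626 = 449.67 K


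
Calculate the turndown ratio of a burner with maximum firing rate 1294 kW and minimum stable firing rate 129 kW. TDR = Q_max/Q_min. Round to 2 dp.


TDR = Q_max / Q_min
TDR = 1294 / 129 = 10.03


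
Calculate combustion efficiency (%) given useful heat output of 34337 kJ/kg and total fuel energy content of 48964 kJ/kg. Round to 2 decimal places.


Efficiency = (Q_useful / Q_fuel) * 100
Efficiency = (34337 / 48964) * 100
Efficiency = 0.7013 * 100 = 70.13%


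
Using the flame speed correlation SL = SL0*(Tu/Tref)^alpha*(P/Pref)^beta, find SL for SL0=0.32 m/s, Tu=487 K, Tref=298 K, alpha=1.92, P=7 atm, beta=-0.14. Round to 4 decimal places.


SL = SL0 * (Tu/Tref)^alpha * (P/Pref)^beta
T ratio = 487/298 = 1.63422819
(T ratio)^alpha = 1.63422819^1.92 = 2.567795
(P/Pref)^beta = 7^(-0.14) = 0.761529
SL = 0.32 * 2.567795 * 0.761529 = 0.6257 m/s


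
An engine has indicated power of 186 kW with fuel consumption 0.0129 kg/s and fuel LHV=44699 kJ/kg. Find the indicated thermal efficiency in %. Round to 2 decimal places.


eta_ith = (IP / (mf * LHV)) * 100
Denominator = 0.0129 * 44699 = 576.6171 kW
eta_ith = (186 / 576.6171) * 100 = 32.26%


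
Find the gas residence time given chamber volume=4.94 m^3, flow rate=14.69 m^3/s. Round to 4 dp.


tau = V / Q_flow
tau = 4.94 / 14.69 = 0.3363 s


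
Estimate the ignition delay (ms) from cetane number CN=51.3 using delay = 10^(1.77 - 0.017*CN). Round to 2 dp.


delay = 10^(1.77 - 0.017*CN)
Exponent = 1.77 - 0.017*51.3 = 0.8979
delay = 10^0.8979 = 7.90 ms


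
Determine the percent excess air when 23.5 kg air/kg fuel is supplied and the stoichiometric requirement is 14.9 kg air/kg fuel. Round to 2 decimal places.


Excess air = actual - stoichiometric = 23.5 - 14.9 = 8.60 kg/kg fuel
Excess air % = (excess / stoich) * 100 = (8.60 / 14.9) * 100 = 57.72%


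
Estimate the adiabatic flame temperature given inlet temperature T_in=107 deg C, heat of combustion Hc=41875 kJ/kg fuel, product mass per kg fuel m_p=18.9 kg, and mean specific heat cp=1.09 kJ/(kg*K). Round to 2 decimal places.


T_ad = T_in + Hc / (m_p * cp)
Denominator = 18.9 * 1.09 = 20.6010
Temperature rise = 41875 / 20.6010 = 2032.67 K
T_ad = 107 + 2032.67 = 2139.67 deg C


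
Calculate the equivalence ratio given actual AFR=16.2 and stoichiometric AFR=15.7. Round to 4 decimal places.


phi = AFR_stoich / AFR_actual
phi = 15.7 / 16.2 = 0.9691


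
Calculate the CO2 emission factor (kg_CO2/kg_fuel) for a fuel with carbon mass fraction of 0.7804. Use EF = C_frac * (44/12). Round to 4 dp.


EF = C_frac * (M_CO2 / M_C)
EF = 0.7804 * (44/12)
EF = 0.7804 * 3.666667 = 2.8615 kg_CO2/kg_fuel


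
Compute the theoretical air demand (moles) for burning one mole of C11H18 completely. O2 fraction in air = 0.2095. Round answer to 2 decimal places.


Balanced combustion: C11H18 + 15.5 O2 -> 11 CO2 + 9 H2O
O2 needed = C + H/4 = 11 + 18/4 = 15.50 moles
Air moles = O2 / 0.2095 = 15.50 / 0.2095 = 73.99 moles air


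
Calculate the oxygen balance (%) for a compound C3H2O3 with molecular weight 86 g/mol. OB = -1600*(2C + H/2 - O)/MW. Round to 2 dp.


OB = -1600 * (2C + H/2 - O) / MW
Inner = 2*3 + 2/2 - 3 = 4.00
OB = -1600 * 4.00 / 86 = -74.42%


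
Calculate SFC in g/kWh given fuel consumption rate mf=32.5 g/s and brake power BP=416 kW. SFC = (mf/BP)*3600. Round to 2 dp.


SFC = (mf / BP) * 3600
Rate = 32.5 / 416 = 0.078125 g/(s*kW)
SFC = 0.078125 * 3600 = 281.25 g/kWh


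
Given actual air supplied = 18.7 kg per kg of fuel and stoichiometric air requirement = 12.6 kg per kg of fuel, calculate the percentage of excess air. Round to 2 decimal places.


Excess air = actual - stoichiometric = 18.7 - 12.6 = 6.10 kg/kg fuel
Excess air % = (excess / stoich) * 100 = (6.10 / 12.6) * 100 = 48.41%


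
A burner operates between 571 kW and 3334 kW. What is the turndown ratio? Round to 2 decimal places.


TDR = Q_max / Q_min
TDR = 3334 / 571 = 5.84


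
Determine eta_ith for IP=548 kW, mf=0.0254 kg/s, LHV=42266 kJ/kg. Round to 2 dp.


eta_ith = (IP / (mf * LHV)) * 100
Denominator = 0.0254 * 42266 = 1073.5564 kW
eta_ith = (548 / 1073.5564) * 100 = 51.05%


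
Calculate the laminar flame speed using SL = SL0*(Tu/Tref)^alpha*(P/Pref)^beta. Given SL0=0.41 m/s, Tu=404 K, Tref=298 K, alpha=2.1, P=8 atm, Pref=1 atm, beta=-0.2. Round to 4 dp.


SL = SL0 * (Tu/Tref)^alpha * (P/Pref)^beta
T ratio = 404/298 = 1.35570470
(T ratio)^alpha = 1.35570470^2.1 = 1.894727
(P/Pref)^beta = 8^(-0.2) = 0.659754
SL = 0.41 * 1.894727 * 0.659754 = 0.5125 m/s


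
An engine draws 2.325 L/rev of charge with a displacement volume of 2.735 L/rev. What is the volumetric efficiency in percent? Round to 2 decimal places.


eta_v = (V_actual / V_disp) * 100
Ratio = 2.325 / 2.735 = 0.8501
eta_v = 0.8501 * 100 = 85.01%


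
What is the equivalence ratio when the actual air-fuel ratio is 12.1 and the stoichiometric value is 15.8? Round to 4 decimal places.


phi = AFR_stoich / AFR_actual
phi = 15.8 / 12.1 = 1.3058


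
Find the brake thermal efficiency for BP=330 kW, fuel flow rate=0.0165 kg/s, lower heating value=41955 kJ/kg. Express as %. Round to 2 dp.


eta_BTE = (BP / (mf * LHV)) * 100
Denominator = 0.0165 * 41955 = 692.2575 kW
eta_BTE = (330 / 692.2575) * 100 = 47.67%


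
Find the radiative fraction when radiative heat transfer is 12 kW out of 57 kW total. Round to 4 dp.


f_rad = Q_rad / Q_total
f_rad = 12 / 57 = 0.2105


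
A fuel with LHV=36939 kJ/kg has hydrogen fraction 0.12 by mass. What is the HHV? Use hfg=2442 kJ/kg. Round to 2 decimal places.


HHV = LHV + hfg * 9 * H
Water addition = 2442 * 9 * 0.12 = 2637.360 kJ/kg
HHV = 36939 + 2637.360 = 39576.36 kJ/kg


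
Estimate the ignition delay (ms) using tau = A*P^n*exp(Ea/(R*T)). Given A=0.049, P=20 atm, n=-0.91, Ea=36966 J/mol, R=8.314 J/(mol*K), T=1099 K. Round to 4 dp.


tau = A * P^n * exp(Ea/(R*T))
P^n = 20^(-0.91) = 0.06547307
Ea/(R*T) = 36966/(8.314*1099) = 4.045710
exp(Ea/(R*T)) = 57.151748
tau = 0.049 * 0.06547307 * 57.151748 = 0.1834 ms


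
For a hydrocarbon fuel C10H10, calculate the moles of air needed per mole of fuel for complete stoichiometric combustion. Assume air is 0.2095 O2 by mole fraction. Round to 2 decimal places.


Balanced combustion: C10H10 + 12.5 O2 -> 10 CO2 + 5 H2O
O2 needed = C + H/4 = 10 + 10/4 = 12.50 moles
Air moles = O2 / 0.2095 = 12.50 / 0.2095 = 59.67 moles air


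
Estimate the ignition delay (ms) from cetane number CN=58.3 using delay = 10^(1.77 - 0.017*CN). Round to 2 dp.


delay = 10^(1.77 - 0.017*CN)
Exponent = 1.77 - 0.017*58.3 = 0.7789
delay = 10^0.7789 = 6.01 ms


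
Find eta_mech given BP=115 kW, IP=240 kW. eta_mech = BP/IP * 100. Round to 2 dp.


eta_mech = (BP / IP) * 100
Ratio = 115 / 240 = 0.4792
eta_mech = 0.4792 * 100 = 47.92%


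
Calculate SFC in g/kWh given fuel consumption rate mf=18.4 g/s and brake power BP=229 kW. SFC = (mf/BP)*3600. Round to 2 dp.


SFC = (mf / BP) * 3600
Rate = 18.4 / 229 = 0.080349 g/(s*kW)
SFC = 0.080349 * 3600 = 289.26 g/kWh


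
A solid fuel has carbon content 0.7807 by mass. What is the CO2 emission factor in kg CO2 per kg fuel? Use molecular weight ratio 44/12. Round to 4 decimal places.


EF = C_frac * (M_CO2 / M_C)
EF = 0.7807 * (44/12)
EF = 0.7807 * 3.666667 = 2.8626 kg_CO2/kg_fuel


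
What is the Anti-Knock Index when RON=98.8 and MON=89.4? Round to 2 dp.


AKI = (RON + MON) / 2
AKI = (98.8 + 89.4) / 2
AKI = 188.2 / 2 = 94.10


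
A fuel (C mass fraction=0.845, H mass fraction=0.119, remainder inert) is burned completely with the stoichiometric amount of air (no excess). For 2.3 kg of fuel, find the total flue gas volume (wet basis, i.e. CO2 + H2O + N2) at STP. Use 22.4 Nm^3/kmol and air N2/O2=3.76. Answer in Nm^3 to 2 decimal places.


Per kg fuel: CO2 = (C/12 kmol)*22.4 = (0.845/12)*22.4 = 1.57733 Nm^3
Per kg fuel: H2O = (H/2 kmol)*22.4 = (0.119/2)*22.4 = 1.33280 Nm^3
O2 needed per kg fuel = C/12 + H/4 = 0.845/12 + 0.119/4 = 0.10016667 kmol
Per kg fuel: N2 = O2*3.76*22.4 = 0.10016667*3.76*22.4 = 8.43644 Nm^3
Total per kg = 1.57733 + 1.33280 + 8.43644 = 11.34657 Nm^3
Total = 11.34657 * 2.3 = 26.10 Nm^3


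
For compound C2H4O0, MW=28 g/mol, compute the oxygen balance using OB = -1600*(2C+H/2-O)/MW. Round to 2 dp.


OB = -1600 * (2C + H/2 - O) / MW
Inner = 2*2 + 4/2 - 0 = 6.00
OB = -1600 * 6.00 / 28 = -342.86%


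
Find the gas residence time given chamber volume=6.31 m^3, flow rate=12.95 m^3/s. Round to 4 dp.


tau = V / Q_flow
tau = 6.31 / 12.95 = 0.4873 s


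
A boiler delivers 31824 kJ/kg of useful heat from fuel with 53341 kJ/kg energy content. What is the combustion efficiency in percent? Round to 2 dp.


Efficiency = (Q_useful / Q_fuel) * 100
Efficiency = (31824 / 53341) * 100
Efficiency = 0.5966 * 100 = 59.66%


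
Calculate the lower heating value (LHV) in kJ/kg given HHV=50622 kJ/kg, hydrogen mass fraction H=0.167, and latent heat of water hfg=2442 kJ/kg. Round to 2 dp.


LHV = HHV - hfg * 9 * H
Water correction = 2442 * 9 * 0.167 = 3670.326 kJ/kg
LHV = 50622 - 3670.326 = 46951.67 kJ/kg


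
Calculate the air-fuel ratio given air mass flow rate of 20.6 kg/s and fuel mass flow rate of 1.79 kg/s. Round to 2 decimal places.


AFR = m_air / m_fuel
AFR = 20.6 / 1.79 = 11.51


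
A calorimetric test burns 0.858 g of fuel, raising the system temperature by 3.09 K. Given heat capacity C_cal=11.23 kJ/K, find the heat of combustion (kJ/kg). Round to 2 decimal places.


Hc = C_cal * delta_T / m_fuel
Q_released = 11.23 * 3.09 = 34.7007 kJ
m_fuel = 0.858 g = 0.858/1000 kg = 0.000858 kg
Hc = 34.7007 / 0.000858 = 40443.71 kJ/kg


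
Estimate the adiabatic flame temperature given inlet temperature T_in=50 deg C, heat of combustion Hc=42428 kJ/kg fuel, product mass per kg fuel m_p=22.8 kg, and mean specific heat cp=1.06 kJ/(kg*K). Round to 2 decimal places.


T_ad = T_in + Hc / (m_p * cp)
Denominator = 22.8 * 1.06 = 24.1680
Temperature rise = 42428 / 24.1680 = 1755.54 K
T_ad = 50 + 1755.54 = 1805.54 deg C


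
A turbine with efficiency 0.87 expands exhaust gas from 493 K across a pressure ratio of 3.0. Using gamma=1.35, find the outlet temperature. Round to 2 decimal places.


T_out = T_in * (1 - eta * (1 - PR^(-(gamma-1)/gamma)))
Exponent = -(1.35-1)/1.35 = -0.25925926
PR^exp = 3.0^(-0.25925926) = 0.75214556
Factor = 1 - 0.87*(1 - 0.75214556) = 0.78436664
T_out = 493 * 0.78436664 = 386.69 K


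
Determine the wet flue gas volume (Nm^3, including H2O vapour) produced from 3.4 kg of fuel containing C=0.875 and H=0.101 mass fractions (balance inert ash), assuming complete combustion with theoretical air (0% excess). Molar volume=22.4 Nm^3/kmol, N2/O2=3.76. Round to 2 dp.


Per kg fuel: CO2 = (C/12 kmol)*22.4 = (0.875/12)*22.4 = 1.63333 Nm^3
Per kg fuel: H2O = (H/2 kmol)*22.4 = (0.101/2)*22.4 = 1.13120 Nm^3
O2 needed per kg fuel = C/12 + H/4 = 0.875/12 + 0.101/4 = 0.09816667 kmol
Per kg fuel: N2 = O2*3.76*22.4 = 0.09816667*3.76*22.4 = 8.26799 Nm^3
Total per kg = 1.63333 + 1.13120 + 8.26799 = 11.03252 Nm^3
Total = 11.03252 * 3.4 = 37.51 Nm^3


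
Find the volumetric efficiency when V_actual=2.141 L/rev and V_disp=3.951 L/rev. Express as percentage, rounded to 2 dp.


eta_v = (V_actual / V_disp) * 100
Ratio = 2.141 / 3.951 = 0.5419
eta_v = 0.5419 * 100 = 54.19%


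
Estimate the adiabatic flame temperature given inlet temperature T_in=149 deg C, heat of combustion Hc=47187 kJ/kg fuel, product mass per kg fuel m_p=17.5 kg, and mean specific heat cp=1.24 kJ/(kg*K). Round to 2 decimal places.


T_ad = T_in + Hc / (m_p * cp)
Denominator = 17.5 * 1.24 = 21.7000
Temperature rise = 47187 / 21.7000 = 2174.52 K
T_ad = 149 + 2174.52 = 2323.52 deg C


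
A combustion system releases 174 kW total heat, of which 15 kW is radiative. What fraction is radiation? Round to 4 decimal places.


f_rad = Q_rad / Q_total
f_rad = 15 / 174 = 0.0862


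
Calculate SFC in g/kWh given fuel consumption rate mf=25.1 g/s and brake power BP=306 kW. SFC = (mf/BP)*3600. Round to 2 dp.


SFC = (mf / BP) * 3600
Rate = 25.1 / 306 = 0.082026 g/(s*kW)
SFC = 0.082026 * 3600 = 295.29 g/kWh


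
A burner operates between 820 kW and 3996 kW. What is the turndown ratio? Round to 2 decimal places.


TDR = Q_max / Q_min
TDR = 3996 / 820 = 4.87


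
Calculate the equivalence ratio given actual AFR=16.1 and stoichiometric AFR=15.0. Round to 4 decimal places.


phi = AFR_stoich / AFR_actual
phi = 15.0 / 16.1 = 0.9317


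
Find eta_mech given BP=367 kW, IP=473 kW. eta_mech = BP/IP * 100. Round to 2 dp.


eta_mech = (BP / IP) * 100
Ratio = 367 / 473 = 0.7759
eta_mech = 0.7759 * 100 = 77.59%


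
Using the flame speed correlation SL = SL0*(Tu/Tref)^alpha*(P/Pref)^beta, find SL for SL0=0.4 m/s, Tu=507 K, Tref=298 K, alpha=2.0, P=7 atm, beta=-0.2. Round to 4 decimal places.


SL = SL0 * (Tu/Tref)^alpha * (P/Pref)^beta
T ratio = 507/298 = 1.70134228
(T ratio)^alpha = 1.70134228^2.0 = 2.894566
(P/Pref)^beta = 7^(-0.2) = 0.677611
SL = 0.4 * 2.894566 * 0.677611 = 0.7846 m/s


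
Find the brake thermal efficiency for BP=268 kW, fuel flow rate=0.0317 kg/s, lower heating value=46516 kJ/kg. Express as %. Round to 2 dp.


eta_BTE = (BP / (mf * LHV)) * 100
Denominator = 0.0317 * 46516 = 1474.5572 kW
eta_BTE = (268 / 1474.5572) * 100 = 18.17%


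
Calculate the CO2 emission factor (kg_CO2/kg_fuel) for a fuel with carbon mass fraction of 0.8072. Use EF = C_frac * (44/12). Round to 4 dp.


EF = C_frac * (M_CO2 / M_C)
EF = 0.8072 * (44/12)
EF = 0.8072 * 3.666667 = 2.9597 kg_CO2/kg_fuel


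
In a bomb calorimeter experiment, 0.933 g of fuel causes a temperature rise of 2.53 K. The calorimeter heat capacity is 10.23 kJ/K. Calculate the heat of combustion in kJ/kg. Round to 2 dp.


Hc = C_cal * delta_T / m_fuel
Q_released = 10.23 * 2.53 = 25.8819 kJ
m_fuel = 0.933 g = 0.933/1000 kg = 0.000933 kg
Hc = 25.8819 / 0.000933 = 27740.51 kJ/kg


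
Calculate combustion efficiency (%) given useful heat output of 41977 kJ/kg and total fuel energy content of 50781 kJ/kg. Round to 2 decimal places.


Efficiency = (Q_useful / Q_fuel) * 100
Efficiency = (41977 / 50781) * 100
Efficiency = 0.8266 * 100 = 82.66%


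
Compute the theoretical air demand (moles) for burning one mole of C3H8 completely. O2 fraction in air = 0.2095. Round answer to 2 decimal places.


Balanced combustion: C3H8 + 5 O2 -> 3 CO2 + 4 H2O
O2 needed = C + H/4 = 3 + 8/4 = 5.00 moles
Air moles = O2 / 0.2095 = 5.00 / 0.2095 = 23.87 moles air


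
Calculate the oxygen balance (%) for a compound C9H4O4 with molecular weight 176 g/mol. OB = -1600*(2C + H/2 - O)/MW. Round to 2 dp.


OB = -1600 * (2C + H/2 - O) / MW
Inner = 2*9 + 4/2 - 4 = 16.00
OB = -1600 * 16.00 / 176 = -145.45%


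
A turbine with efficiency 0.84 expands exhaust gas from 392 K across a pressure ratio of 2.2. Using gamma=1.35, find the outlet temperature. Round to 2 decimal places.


T_out = T_in * (1 - eta * (1 - PR^(-(gamma-1)/gamma)))
Exponent = -(1.35-1)/1.35 = -0.25925926
PR^exp = 2.2^(-0.25925926) = 0.81512413
Factor = 1 - 0.84*(1 - 0.81512413) = 0.84470427
T_out = 392 * 0.84470427 = 331.12 K


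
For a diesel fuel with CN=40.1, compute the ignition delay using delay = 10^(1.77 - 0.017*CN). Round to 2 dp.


delay = 10^(1.77 - 0.017*CN)
Exponent = 1.77 - 0.017*40.1 = 1.0883
delay = 10^1.0883 = 12.25 ms


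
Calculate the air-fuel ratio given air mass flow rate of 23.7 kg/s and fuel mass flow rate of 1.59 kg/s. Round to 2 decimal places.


AFR = m_air / m_fuel
AFR = 23.7 / 1.59 = 14.91


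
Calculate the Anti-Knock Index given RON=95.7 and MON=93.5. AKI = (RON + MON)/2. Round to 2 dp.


AKI = (RON + MON) / 2
AKI = (95.7 + 93.5) / 2
AKI = 189.2 / 2 = 94.60


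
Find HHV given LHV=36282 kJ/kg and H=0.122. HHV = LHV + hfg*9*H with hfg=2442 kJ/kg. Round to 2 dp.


HHV = LHV + hfg * 9 * H
Water addition = 2442 * 9 * 0.122 = 2681.316 kJ/kg
HHV = 36282 + 2681.316 = 38963.32 kJ/kg


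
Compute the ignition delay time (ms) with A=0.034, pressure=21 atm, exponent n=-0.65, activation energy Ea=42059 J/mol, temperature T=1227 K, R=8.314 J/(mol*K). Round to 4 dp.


tau = A * P^n * exp(Ea/(R*T))
P^n = 21^(-0.65) = 0.13821573
Ea/(R*T) = 42059/(8.314*1227) = 4.122915
exp(Ea/(R*T)) = 61.738937
tau = 0.034 * 0.13821573 * 61.738937 = 0.2901 ms


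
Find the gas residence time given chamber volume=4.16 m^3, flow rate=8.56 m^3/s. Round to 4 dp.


tau = V / Q_flow
tau = 4.16 / 8.56 = 0.4860 s


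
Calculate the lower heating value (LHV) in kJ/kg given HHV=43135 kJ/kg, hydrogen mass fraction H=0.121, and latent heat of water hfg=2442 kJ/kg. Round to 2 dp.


LHV = HHV - hfg * 9 * H
Water correction = 2442 * 9 * 0.121 = 2659.338 kJ/kg
LHV = 43135 - 2659.338 = 40475.66 kJ/kg


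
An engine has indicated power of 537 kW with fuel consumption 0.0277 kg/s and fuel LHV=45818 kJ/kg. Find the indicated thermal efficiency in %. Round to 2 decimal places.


eta_ith = (IP / (mf * LHV)) * 100
Denominator = 0.0277 * 45818 = 1269.1586 kW
eta_ith = (537 / 1269.1586) * 100 = 42.31%


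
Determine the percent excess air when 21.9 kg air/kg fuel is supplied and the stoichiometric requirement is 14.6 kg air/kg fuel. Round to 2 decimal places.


Excess air = actual - stoichiometric = 21.9 - 14.6 = 7.30 kg/kg fuel
Excess air % = (excess / stoich) * 100 = (7.30 / 14.6) * 100 = 50.00%


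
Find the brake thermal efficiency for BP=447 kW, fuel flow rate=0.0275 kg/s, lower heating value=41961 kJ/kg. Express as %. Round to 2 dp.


eta_BTE = (BP / (mf * LHV)) * 100
Denominator = 0.0275 * 41961 = 1153.9275 kW
eta_BTE = (447 / 1153.9275) * 100 = 38.74%


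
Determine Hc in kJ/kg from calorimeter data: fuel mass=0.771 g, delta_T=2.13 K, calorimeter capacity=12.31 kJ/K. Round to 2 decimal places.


Hc = C_cal * delta_T / m_fuel
Q_released = 12.31 * 2.13 = 26.2203 kJ
m_fuel = 0.771 g = 0.771/1000 kg = 0.000771 kg
Hc = 26.2203 / 0.000771 = 34008.17 kJ/kg


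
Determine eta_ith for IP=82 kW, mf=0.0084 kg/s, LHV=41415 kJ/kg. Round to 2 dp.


eta_ith = (IP / (mf * LHV)) * 100
Denominator = 0.0084 * 41415 = 347.8860 kW
eta_ith = (82 / 347.8860) * 100 = 23.57%


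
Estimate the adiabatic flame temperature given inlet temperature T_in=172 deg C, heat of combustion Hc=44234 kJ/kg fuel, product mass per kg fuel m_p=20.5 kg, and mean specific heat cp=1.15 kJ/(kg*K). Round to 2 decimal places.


T_ad = T_in + Hc / (m_p * cp)
Denominator = 20.5 * 1.15 = 23.5750
Temperature rise = 44234 / 23.5750 = 1876.31 K
T_ad = 172 + 1876.31 = 2048.31 deg C


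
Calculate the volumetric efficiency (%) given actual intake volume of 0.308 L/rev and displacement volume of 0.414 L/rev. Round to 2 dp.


eta_v = (V_actual / V_disp) * 100
Ratio = 0.308 / 0.414 = 0.7440
eta_v = 0.7440 * 100 = 74.40%


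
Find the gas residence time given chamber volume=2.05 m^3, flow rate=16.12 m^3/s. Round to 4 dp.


tau = V / Q_flow
tau = 2.05 / 16.12 = 0.1272 s


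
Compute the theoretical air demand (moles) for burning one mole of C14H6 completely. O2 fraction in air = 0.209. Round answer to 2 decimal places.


Balanced combustion: C14H6 + 15.5 O2 -> 14 CO2 + 3 H2O
O2 needed = C + H/4 = 14 + 6/4 = 15.50 moles
Air moles = O2 / 0.209 = 15.50 / 0.209 = 74.16 moles air


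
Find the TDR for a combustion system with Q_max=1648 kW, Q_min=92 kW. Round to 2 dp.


TDR = Q_max / Q_min
TDR = 1648 / 92 = 17.91


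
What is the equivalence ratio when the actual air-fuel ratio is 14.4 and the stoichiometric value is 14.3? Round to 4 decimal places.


phi = AFR_stoich / AFR_actual
phi = 14.3 / 14.4 = 0.9931


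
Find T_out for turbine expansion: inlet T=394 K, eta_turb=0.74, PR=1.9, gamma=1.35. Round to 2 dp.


T_out = T_in * (1 - eta * (1 - PR^(-(gamma-1)/gamma)))
Exponent = -(1.35-1)/1.35 = -0.25925926
PR^exp = 1.9^(-0.25925926) = 0.84670193
Factor = 1 - 0.74*(1 - 0.84670193) = 0.88655943
T_out = 394 * 0.88655943 = 349.30 K


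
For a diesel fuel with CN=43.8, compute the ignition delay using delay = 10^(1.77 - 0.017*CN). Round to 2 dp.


delay = 10^(1.77 - 0.017*CN)
Exponent = 1.77 - 0.017*43.8 = 1.0254
delay = 10^1.0254 = 10.60 ms


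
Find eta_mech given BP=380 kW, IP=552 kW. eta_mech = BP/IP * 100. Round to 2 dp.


eta_mech = (BP / IP) * 100
Ratio = 380 / 552 = 0.6884
eta_mech = 0.6884 * 100 = 68.84%


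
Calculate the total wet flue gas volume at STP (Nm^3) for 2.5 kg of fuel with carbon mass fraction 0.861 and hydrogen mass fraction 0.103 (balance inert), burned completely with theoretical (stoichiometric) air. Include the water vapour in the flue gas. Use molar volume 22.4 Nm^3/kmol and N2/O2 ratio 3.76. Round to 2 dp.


Per kg fuel: CO2 = (C/12 kmol)*22.4 = (0.861/12)*22.4 = 1.60720 Nm^3
Per kg fuel: H2O = (H/2 kmol)*22.4 = (0.103/2)*22.4 = 1.15360 Nm^3
O2 needed per kg fuel = C/12 + H/4 = 0.861/12 + 0.103/4 = 0.09750000 kmol
Per kg fuel: N2 = O2*3.76*22.4 = 0.09750000*3.76*22.4 = 8.21184 Nm^3
Total per kg = 1.60720 + 1.15360 + 8.21184 = 10.97264 Nm^3
Total = 10.97264 * 2.5 = 27.43 Nm^3


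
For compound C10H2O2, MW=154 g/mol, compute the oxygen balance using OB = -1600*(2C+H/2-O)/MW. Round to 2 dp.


OB = -1600 * (2C + H/2 - O) / MW
Inner = 2*10 + 2/2 - 2 = 19.00
OB = -1600 * 19.00 / 154 = -197.40%


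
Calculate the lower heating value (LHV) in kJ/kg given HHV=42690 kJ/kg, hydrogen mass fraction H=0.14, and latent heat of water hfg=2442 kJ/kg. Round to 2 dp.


LHV = HHV - hfg * 9 * H
Water correction = 2442 * 9 * 0.14 = 3076.920 kJ/kg
LHV = 42690 - 3076.920 = 39613.08 kJ/kg


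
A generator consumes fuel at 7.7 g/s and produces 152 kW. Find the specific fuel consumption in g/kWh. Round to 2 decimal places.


SFC = (mf / BP) * 3600
Rate = 7.7 / 152 = 0.050658 g/(s*kW)
SFC = 0.050658 * 3600 = 182.37 g/kWh


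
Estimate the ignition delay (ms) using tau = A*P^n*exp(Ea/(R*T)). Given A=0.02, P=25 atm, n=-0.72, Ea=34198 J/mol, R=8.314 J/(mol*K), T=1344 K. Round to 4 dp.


tau = A * P^n * exp(Ea/(R*T))
P^n = 25^(-0.72) = 0.09851065
Ea/(R*T) = 34198/(8.314*1344) = 3.060493
exp(Ea/(R*T)) = 21.338079
tau = 0.02 * 0.09851065 * 21.338079 = 0.0420 ms


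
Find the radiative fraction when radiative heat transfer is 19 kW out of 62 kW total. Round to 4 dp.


f_rad = Q_rad / Q_total
f_rad = 19 / 62 = 0.3065


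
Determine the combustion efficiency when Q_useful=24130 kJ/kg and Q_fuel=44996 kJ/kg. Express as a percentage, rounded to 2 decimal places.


Efficiency = (Q_useful / Q_fuel) * 100
Efficiency = (24130 / 44996) * 100
Efficiency = 0.5363 * 100 = 53.63%


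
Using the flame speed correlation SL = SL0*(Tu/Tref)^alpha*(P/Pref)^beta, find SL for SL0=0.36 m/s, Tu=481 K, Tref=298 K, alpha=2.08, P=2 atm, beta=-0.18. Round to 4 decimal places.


SL = SL0 * (Tu/Tref)^alpha * (P/Pref)^beta
T ratio = 481/298 = 1.61409396
(T ratio)^alpha = 1.61409396^2.08 = 2.707023
(P/Pref)^beta = 2^(-0.18) = 0.882703
SL = 0.36 * 2.707023 * 0.882703 = 0.8602 m/s


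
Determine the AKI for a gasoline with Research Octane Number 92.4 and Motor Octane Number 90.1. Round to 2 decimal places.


AKI = (RON + MON) / 2
AKI = (92.4 + 90.1) / 2
AKI = 182.5 / 2 = 91.25


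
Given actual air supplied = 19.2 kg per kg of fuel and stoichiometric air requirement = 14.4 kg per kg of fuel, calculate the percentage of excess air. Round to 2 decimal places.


Excess air = actual - stoichiometric = 19.2 - 14.4 = 4.80 kg/kg fuel
Excess air % = (excess / stoich) * 100 = (4.80 / 14.4) * 100 = 33.33%


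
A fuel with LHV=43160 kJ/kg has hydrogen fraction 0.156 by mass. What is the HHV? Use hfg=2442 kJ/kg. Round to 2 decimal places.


HHV = LHV + hfg * 9 * H
Water addition = 2442 * 9 * 0.156 = 3428.568 kJ/kg
HHV = 43160 + 3428.568 = 46588.57 kJ/kg


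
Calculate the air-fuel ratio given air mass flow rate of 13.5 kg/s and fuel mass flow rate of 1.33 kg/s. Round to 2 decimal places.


AFR = m_air / m_fuel
AFR = 13.5 / 1.33 = 10.15


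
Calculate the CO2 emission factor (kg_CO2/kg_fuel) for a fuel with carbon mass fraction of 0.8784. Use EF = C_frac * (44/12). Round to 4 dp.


EF = C_frac * (M_CO2 / M_C)
EF = 0.8784 * (44/12)
EF = 0.8784 * 3.666667 = 3.2208 kg_CO2/kg_fuel


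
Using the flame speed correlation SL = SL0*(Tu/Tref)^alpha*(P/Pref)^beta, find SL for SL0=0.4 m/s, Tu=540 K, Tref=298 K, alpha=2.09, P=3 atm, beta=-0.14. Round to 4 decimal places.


SL = SL0 * (Tu/Tref)^alpha * (P/Pref)^beta
T ratio = 540/298 = 1.81208054
(T ratio)^alpha = 1.81208054^2.09 = 3.464104
(P/Pref)^beta = 3^(-0.14) = 0.857439
SL = 0.4 * 3.464104 * 0.857439 = 1.1881 m/s


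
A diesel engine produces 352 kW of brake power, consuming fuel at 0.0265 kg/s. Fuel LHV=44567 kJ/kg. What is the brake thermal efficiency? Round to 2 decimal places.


eta_BTE = (BP / (mf * LHV)) * 100
Denominator = 0.0265 * 44567 = 1181.0255 kW
eta_BTE = (352 / 1181.0255) * 100 = 29.80%


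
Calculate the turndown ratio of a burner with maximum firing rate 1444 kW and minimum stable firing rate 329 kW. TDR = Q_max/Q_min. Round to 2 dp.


TDR = Q_max / Q_min
TDR = 1444 / 329 = 4.39


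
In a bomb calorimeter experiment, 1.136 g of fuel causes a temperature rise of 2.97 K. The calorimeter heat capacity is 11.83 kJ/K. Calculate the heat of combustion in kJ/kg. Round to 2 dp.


Hc = C_cal * delta_T / m_fuel
Q_released = 11.83 * 2.97 = 35.1351 kJ
m_fuel = 1.136 g = 1.136/1000 kg = 0.001136 kg
Hc = 35.1351 / 0.001136 = 30928.79 kJ/kg


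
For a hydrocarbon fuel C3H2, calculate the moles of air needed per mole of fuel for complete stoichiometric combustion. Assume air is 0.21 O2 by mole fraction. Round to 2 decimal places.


Balanced combustion: C3H2 + 3.5 O2 -> 3 CO2 + 1 H2O
O2 needed = C + H/4 = 3 + 2/4 = 3.50 moles
Air moles = O2 / 0.21 = 3.50 / 0.21 = 16.67 moles air


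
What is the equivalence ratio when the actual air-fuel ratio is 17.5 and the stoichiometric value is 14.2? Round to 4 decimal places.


phi = AFR_stoich / AFR_actual
phi = 14.2 / 17.5 = 0.8114


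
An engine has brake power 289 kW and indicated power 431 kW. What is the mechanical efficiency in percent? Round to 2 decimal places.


eta_mech = (BP / IP) * 100
Ratio = 289 / 431 = 0.6705
eta_mech = 0.6705 * 100 = 67.05%


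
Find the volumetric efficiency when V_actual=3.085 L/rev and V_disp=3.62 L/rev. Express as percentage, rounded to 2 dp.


eta_v = (V_actual / V_disp) * 100
Ratio = 3.085 / 3.62 = 0.8522
eta_v = 0.8522 * 100 = 85.22%


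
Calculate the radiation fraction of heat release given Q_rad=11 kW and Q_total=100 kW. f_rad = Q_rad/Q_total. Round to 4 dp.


f_rad = Q_rad / Q_total
f_rad = 11 / 100 = 0.1100


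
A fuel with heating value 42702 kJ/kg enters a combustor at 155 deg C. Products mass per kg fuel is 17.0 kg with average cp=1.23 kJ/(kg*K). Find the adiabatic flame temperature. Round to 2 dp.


T_ad = T_in + Hc / (m_p * cp)
Denominator = 17.0 * 1.23 = 20.9100
Temperature rise = 42702 / 20.9100 = 2042.18 K
T_ad = 155 + 2042.18 = 2197.18 deg C


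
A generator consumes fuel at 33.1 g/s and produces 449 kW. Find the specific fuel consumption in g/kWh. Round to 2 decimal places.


SFC = (mf / BP) * 3600
Rate = 33.1 / 449 = 0.073719 g/(s*kW)
SFC = 0.073719 * 3600 = 265.39 g/kWh


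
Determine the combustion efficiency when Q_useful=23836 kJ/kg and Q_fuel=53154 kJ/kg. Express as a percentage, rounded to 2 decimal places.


Efficiency = (Q_useful / Q_fuel) * 100
Efficiency = (23836 / 53154) * 100
Efficiency = 0.4484 * 100 = 44.84%


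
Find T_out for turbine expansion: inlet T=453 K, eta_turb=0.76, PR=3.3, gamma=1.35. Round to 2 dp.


T_out = T_in * (1 - eta * (1 - PR^(-(gamma-1)/gamma)))
Exponent = -(1.35-1)/1.35 = -0.25925926
PR^exp = 3.3^(-0.25925926) = 0.73378775
Factor = 1 - 0.76*(1 - 0.73378775) = 0.79767869
T_out = 453 * 0.79767869 = 361.35 K


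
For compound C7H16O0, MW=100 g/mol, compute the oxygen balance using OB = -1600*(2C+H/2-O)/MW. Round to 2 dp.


OB = -1600 * (2C + H/2 - O) / MW
Inner = 2*7 + 16/2 - 0 = 22.00
OB = -1600 * 22.00 / 100 = -352.00%


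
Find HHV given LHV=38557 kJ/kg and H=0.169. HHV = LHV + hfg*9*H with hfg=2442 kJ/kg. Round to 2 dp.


HHV = LHV + hfg * 9 * H
Water addition = 2442 * 9 * 0.169 = 3714.282 kJ/kg
HHV = 38557 + 3714.282 = 42271.28 kJ/kg


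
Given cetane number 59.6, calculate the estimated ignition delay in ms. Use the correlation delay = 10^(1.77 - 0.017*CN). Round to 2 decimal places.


delay = 10^(1.77 - 0.017*CN)
Exponent = 1.77 - 0.017*59.6 = 0.7568
delay = 10^0.7568 = 5.71 ms


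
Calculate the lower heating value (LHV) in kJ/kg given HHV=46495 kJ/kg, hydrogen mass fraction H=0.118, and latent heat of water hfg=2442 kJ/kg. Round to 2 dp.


LHV = HHV - hfg * 9 * H
Water correction = 2442 * 9 * 0.118 = 2593.404 kJ/kg
LHV = 46495 - 2593.404 = 43901.60 kJ/kg


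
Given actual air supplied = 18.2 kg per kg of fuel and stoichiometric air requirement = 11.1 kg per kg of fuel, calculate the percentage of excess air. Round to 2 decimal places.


Excess air = actual - stoichiometric = 18.2 - 11.1 = 7.10 kg/kg fuel
Excess air % = (excess / stoich) * 100 = (7.10 / 11.1) * 100 = 63.96%


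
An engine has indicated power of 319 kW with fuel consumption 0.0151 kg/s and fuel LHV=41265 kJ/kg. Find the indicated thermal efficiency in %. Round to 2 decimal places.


eta_ith = (IP / (mf * LHV)) * 100
Denominator = 0.0151 * 41265 = 623.1015 kW
eta_ith = (319 / 623.1015) * 100 = 51.20%
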